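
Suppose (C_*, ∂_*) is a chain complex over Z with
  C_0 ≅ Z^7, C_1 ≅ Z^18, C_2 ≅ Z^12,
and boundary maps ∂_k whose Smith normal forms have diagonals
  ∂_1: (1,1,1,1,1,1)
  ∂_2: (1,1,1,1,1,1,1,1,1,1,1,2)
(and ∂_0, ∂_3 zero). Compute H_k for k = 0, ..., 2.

H_0: b_0 = 7 − 0 − 6 = 1; torsion from ∂_1 factors > 1: none. So H_0 = Z.
H_1: b_1 = 18 − 6 − 12 = 0; torsion from ∂_2 factors > 1: [2]. So H_1 = Z/2.
H_2: b_2 = 12 − 12 − 0 = 0; torsion from ∂_3 factors > 1: none. So H_2 = 0.

H_0 = Z,  H_1 = Z/2,  H_2 = 0.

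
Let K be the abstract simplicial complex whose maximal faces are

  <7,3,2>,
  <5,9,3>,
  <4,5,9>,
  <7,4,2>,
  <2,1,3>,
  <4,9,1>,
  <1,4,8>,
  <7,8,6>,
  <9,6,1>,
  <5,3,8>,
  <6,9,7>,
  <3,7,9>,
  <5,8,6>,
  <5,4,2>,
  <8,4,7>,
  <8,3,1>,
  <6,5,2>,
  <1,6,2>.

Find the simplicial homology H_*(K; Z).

H_0 ≅ Z,  H_1 ≅ Z^2,  H_2 ≅ Z.

K has 9 vertices, 27 edges, 18 triangles.
rank ∂_0 = 0, rank ∂_1 = 8 ⇒ b_0 = 9 − 0 − 8 = 1; all invariant factors of ∂_1 are 1 so no torsion. So H_0 ≅ Z.
rank ∂_1 = 8, rank ∂_2 = 17 ⇒ b_1 = 27 − 8 − 17 = 2; all invariant factors of ∂_2 are 1 so no torsion. So H_1 ≅ Z^2.
rank ∂_2 = 17, rank ∂_3 = 0 ⇒ b_2 = 18 − 17 − 0 = 1. So H_2 ≅ Z.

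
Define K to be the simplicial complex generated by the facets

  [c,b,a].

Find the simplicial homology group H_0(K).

K has 3 vertices, 3 edges, 1 triangle.
rank ∂_0 = 0, rank ∂_1 = 2 ⇒ b_0 = 3 − 0 − 2 = 1; all invariant factors of ∂_1 are 1 so no torsion. So H_0 ≅ Z.

H_0 = Z.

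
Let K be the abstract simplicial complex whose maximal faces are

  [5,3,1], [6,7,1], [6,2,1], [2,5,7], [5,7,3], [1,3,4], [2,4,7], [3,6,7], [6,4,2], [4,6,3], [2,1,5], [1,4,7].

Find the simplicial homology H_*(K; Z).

Take the total order 1 < 2 < 3 < 4 < 5 < 6 < 7 on the vertex set. Then K (dimension 2) consists of the simplices:

  0-simplices (7): [1], [2], [3], [4], [5], [6], [7]
  1-simplices (18): [1,2], [1,3], [1,4], [1,5], [1,6], [1,7], [2,4], [2,5], [2,6], [2,7], [3,4], [3,5], [3,6], [3,7], [4,6], [4,7], [5,7], [6,7]
  2-simplices (12): [1,2,5], [1,2,6], [1,3,4], [1,3,5], [1,4,7], [1,6,7], [2,4,6], [2,4,7], [2,5,7], [3,4,6], [3,5,7], [3,6,7]

giving chain groups C_0 ≅ Z^7, C_1 ≅ Z^18, C_2 ≅ Z^12.

The boundary map ∂_1: C_1 → C_0 sends each edge [p,q] (with p < q) to q − p.
This gives a 7×18 integer matrix of rank 6; reducing to Smith normal form yields diagonal entries (1,1,1,1,1,1).

The boundary map ∂_2: C_2 → C_1 sends each 2-simplex [p,q,r] to [q,r] − [p,r] + [p,q]. For instance
  ∂[3,4,6] = [4,6] − [3,6] + [3,4],
  ∂[2,4,6] = [4,6] − [2,6] + [2,4].
This gives a 18×12 integer matrix of rank 12; reducing to Smith normal form yields diagonal entries (1,1,1,1,1,1,1,1,1,1,1,2).

Computing H_k = (kernel of ∂_k) / (image of ∂_{k+1}):

  H_0: rank C_0 − rank ∂_1 = 7 − 6 = 1, and the invariant factors of ∂_1 are all 1, so H_0 = Z.
  H_1: rank ker ∂_1 − rank ∂_2 = (18 − 6) − 12 = 0, and ∂_2 has invariant factor 2 > 1, so H_1 = Z/2.
  H_2: rank ker ∂_2 − rank ∂_3 = (12 − 12) − 0 = 0, and there is no ∂_3, so H_2 = 0.

As a check, the Euler characteristic is 7 − 18 + 12 = 1, which agrees with 1 − 0 + 0 = 1.
(K is a triangulation of the real projective plane RP^2.)

H_0 = Z,  H_1 = Z/2,  H_2 = 0.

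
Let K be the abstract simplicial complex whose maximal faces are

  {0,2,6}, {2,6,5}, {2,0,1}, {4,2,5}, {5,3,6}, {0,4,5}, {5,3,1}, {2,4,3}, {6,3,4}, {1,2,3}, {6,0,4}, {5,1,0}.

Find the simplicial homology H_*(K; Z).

H_0 ≅ Z,  H_1 ≅ Z/2,  H_2 = 0.

Take the total order 0 < 1 < 2 < 3 < 4 < 5 < 6 on the vertex set. Then K (dimension 2) consists of the simplices:

  0-simplices (7): [0], [1], [2], [3], [4], [5], [6]
  1-simplices (18): [0,1], [0,2], [0,4], [0,5], [0,6], [1,2], [1,3], [1,5], [2,3], [2,4], [2,5], [2,6], [3,4], [3,5], [3,6], [4,5], [4,6], [5,6]
  2-simplices (12): [0,1,2], [0,1,5], [0,2,6], [0,4,5], [0,4,6], [1,2,3], [1,3,5], [2,3,4], [2,4,5], [2,5,6], [3,4,6], [3,5,6]

Hence C_0 ≅ Z^7, C_1 ≅ Z^18, C_2 ≅ Z^12.

The boundary map ∂_1: C_1 → C_0 sends each edge [p,q] (with p < q) to q − p. For instance
  ∂[1,2] = [2] − [1].
The resulting 7×18 matrix has rank 6, and its Smith normal form has invariant factors (1,1,1,1,1,1).

Boundary ∂_2: C_2 → C_1 sends each 2-simplex [p,q,r] to [q,r] − [p,r] + [p,q]. For instance
  ∂[0,2,6] = [2,6] − [0,6] + [0,2],
  ∂[3,5,6] = [5,6] − [3,6] + [3,5].
The resulting 18×12 matrix has rank 12, and its Smith normal form has invariant factors (1,1,1,1,1,1,1,1,1,1,1,2).

Reading off H_k = ker ∂_k / im ∂_{k+1}:

  H_0: rank C_0 − rank ∂_1 = 7 − 6 = 1, and the invariant factors of ∂_1 are all 1, so H_0 = Z.
  H_1: rank ker ∂_1 − rank ∂_2 = (18 − 6) − 12 = 0, and ∂_2 has invariant factor 2 > 1, so H_1 = Z/2.
  H_2: rank ker ∂_2 − rank ∂_3 = (12 − 12) − 0 = 0, and there is no ∂_3, so H_2 = 0.

As a check, the Euler characteristic is 7 − 18 + 12 = 1, which agrees with 1 − 0 + 0 = 1.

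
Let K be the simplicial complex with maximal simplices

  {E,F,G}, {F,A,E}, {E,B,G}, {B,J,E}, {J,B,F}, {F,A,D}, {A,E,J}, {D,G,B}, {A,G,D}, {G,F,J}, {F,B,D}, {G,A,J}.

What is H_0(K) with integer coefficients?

K has 7 vertices, 18 edges, 12 triangles.
rank ∂_0 = 0, rank ∂_1 = 6 ⇒ b_0 = 7 − 0 − 6 = 1; all invariant factors of ∂_1 are 1 so no torsion. So H_0 = Z.

H_0 ≅ Z.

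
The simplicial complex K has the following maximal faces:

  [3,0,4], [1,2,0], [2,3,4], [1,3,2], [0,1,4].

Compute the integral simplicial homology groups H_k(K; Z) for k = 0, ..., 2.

We work with the vertex ordering 0 < 1 < 2 < 3 < 4. The simplices of K, each written with vertices in increasing order, are:

  0-simplices (5): [0], [1], [2], [3], [4]
  1-simplices (10): [0,1], [0,2], [0,3], [0,4], [1,2], [1,3], [1,4], [2,3], [2,4], [3,4]
  2-simplices (5): [0,1,2], [0,1,4], [0,3,4], [1,2,3], [2,3,4]

so the chain groups are C_0 ≅ Z^5, C_1 ≅ Z^10, C_2 ≅ Z^5.

∂_1: C_1 → C_0 maps an edge to its endpoints' difference, ∂[p,q] = q − p. For instance
  ∂[1,3] = [3] − [1].
The 5×10 boundary matrix has rank 4 and Smith normal form diag(1,1,1,1).

Boundary ∂_2: C_2 → C_1 maps a triangle to the signed sum of its edges. For instance
  ∂[0,1,2] = [1,2] − [0,2] + [0,1],
  ∂[1,2,3] = [2,3] − [1,3] + [1,2].
As a 10×5 matrix over Z this has rank 5, with invariant factors (1,1,1,1,1).

Reading off H_k = ker ∂_k / im ∂_{k+1}:

  H_0: rank C_0 − rank ∂_1 = 5 − 4 = 1, and the invariant factors of ∂_1 are all 1, so H_0 ≅ Z.
  H_1: rank ker ∂_1 − rank ∂_2 = (10 − 4) − 5 = 1, and the invariant factors of ∂_2 are all 1, so H_1 ≅ Z.
  H_2: rank ker ∂_2 − rank ∂_3 = (5 − 5) − 0 = 0, and there is no ∂_3, so H_2 ≅ 0.

H_0 = Z,  H_1 = Z,  H_2 = 0.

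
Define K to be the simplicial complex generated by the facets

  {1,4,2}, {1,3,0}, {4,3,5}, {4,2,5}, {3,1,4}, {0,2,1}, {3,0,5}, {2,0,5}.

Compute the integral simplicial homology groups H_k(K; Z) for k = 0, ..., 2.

We work with the vertex ordering 0 < 1 < 2 < 3 < 4 < 5. The simplices of K, each written with vertices in increasing order, are:

  0-simplices (6): [0], [1], [2], [3], [4], [5]
  1-simplices (12): [0,1], [0,2], [0,3], [0,5], [1,2], [1,3], [1,4], [2,4], [2,5], [3,4], [3,5], [4,5]
  2-simplices (8): [0,1,2], [0,1,3], [0,2,5], [0,3,5], [1,2,4], [1,3,4], [2,4,5], [3,4,5]

giving chain groups C_0 ≅ Z^6, C_1 ≅ Z^12, C_2 ≅ Z^8.

The boundary map ∂_1: C_1 → C_0 maps an edge to its endpoints' difference, ∂[p,q] = q − p.
The 6×12 boundary matrix has rank 5 and Smith normal form diag(1,1,1,1,1).

The boundary map ∂_2: C_2 → C_1 sends each 2-simplex [p,q,r] to [q,r] − [p,r] + [p,q]. For instance
  ∂[0,1,2] = [1,2] − [0,2] + [0,1],
  ∂[1,2,4] = [2,4] − [1,4] + [1,2].
As a 12×8 matrix over Z this has rank 7, with invariant factors (1,1,1,1,1,1,1).

From H_k ≅ ker(∂_k) / im(∂_{k+1}) we obtain:

  H_0: rank C_0 − rank ∂_1 = 6 − 5 = 1, and the invariant factors of ∂_1 are all 1, so H_0 ≅ Z.
  H_1: rank ker ∂_1 − rank ∂_2 = (12 − 5) − 7 = 0, and the invariant factors of ∂_2 are all 1, so H_1 ≅ 0.
  H_2: rank ker ∂_2 − rank ∂_3 = (8 − 7) − 0 = 1, and there is no ∂_3, so H_2 ≅ Z.

H_0 ≅ Z,  H_1 = 0,  H_2 ≅ Z.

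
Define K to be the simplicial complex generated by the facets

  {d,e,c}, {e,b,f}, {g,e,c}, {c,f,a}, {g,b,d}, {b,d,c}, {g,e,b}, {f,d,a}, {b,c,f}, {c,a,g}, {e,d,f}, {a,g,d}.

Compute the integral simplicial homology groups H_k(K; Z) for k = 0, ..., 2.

Order the vertices as a < b < c < d < e < f < g. Listing each simplex with vertices in this order, K has dimension 2 with simplices:

  0-simplices (7): a, b, c, d, e, f, g
  1-simplices (18): ac, ad, af, ag, bc, bd, be, bf, bg, cd, ce, cf, cg, de, df, dg, ef, eg
  2-simplices (12): acf, acg, adf, adg, bcd, bcf, bdg, bef, beg, cde, ceg, def

giving chain groups C_0 ≅ Z^7, C_1 ≅ Z^18, C_2 ≅ Z^12.

∂_1: C_1 → C_0 maps an edge to its endpoints' difference, ∂[p,q] = q − p. For instance
  ∂ef = f − e.
As a 7×18 matrix over Z this has rank 6, with invariant factors (1,1,1,1,1,1).

Boundary ∂_2: C_2 → C_1 sends each 2-simplex [p,q,r] to [q,r] − [p,r] + [p,q]. For instance
  ∂cde = de − ce + cd,
  ∂acg = cg − ag + ac.
The 18×12 boundary matrix has rank 12 and Smith normal form diag(1,1,1,1,1,1,1,1,1,1,1,2).

Now H_k = ker ∂_k / im ∂_{k+1}, so:

  H_0: rank C_0 − rank ∂_1 = 7 − 6 = 1, and the invariant factors of ∂_1 are all 1, so H_0 ≅ Z.
  H_1: rank ker ∂_1 − rank ∂_2 = (18 − 6) − 12 = 0, and ∂_2 has invariant factor 2 > 1, so H_1 ≅ Z_2.
  H_2: rank ker ∂_2 − rank ∂_3 = (12 − 12) − 0 = 0, and there is no ∂_3, so H_2 ≅ 0.

H_0 ≅ Z,  H_1 ≅ Z_2,  H_2 = 0.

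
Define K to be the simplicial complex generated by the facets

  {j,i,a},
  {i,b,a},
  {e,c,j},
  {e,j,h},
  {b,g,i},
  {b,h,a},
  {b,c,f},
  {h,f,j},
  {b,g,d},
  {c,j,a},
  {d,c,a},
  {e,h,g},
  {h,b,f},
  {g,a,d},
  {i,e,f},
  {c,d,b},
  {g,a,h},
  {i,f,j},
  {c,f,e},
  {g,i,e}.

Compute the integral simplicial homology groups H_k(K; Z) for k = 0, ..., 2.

H_0 = Z,  H_1 = Z ⊕ Z/2,  H_2 = 0.

We work with the vertex ordering a < b < c < d < e < f < g < h < i < j. The simplices of K, each written with vertices in increasing order, are:

  0-simplices (10): a, b, c, d, e, f, g, h, i, j
  1-simplices (30): ab, ac, ad, ag, ah, ai, aj, bc, bd, bf, bg, bh, bi, cd, ce, cf, cj, dg, ef, eg, eh, ei, ej, fh, fi, fj, gh, gi, hj, ij
  2-simplices (20): abh, abi, acd, acj, adg, agh, aij, bcd, bcf, bdg, bfh, bgi, cef, cej, efi, egh, egi, ehj, fhj, fij

so the chain groups are C_0 ≅ Z^10, C_1 ≅ Z^30, C_2 ≅ Z^20.

The boundary map ∂_1: C_1 → C_0 is given by ∂[p,q] = [q] − [p]. For instance
  ∂eg = g − e.
The 10×30 boundary matrix has rank 9 and Smith normal form diag(1,1,1,1,1,1,1,1,1).

∂_2: C_2 → C_1 sends each 2-simplex [p,q,r] to [q,r] − [p,r] + [p,q]. For instance
  ∂abi = bi − ai + ab,
  ∂acd = cd − ad + ac.
The 30×20 boundary matrix has rank 20 and Smith normal form diag(1,1,1,1,1,1,1,1,1,1,1,1,1,1,1,1,1,1,1,2).

Reading off H_k = ker ∂_k / im ∂_{k+1}:

  H_0: rank C_0 − rank ∂_1 = 10 − 9 = 1, and the invariant factors of ∂_1 are all 1, so H_0 ≅ Z.
  H_1: rank ker ∂_1 − rank ∂_2 = (30 − 9) − 20 = 1, and ∂_2 has invariant factor 2 > 1, so H_1 ≅ Z ⊕ Z/2.
  H_2: rank ker ∂_2 − rank ∂_3 = (20 − 20) − 0 = 0, and there is no ∂_3, so H_2 ≅ 0.

As a check, the Euler characteristic is 10 − 30 + 20 = 0, which agrees with 1 − 1 + 0 = 0.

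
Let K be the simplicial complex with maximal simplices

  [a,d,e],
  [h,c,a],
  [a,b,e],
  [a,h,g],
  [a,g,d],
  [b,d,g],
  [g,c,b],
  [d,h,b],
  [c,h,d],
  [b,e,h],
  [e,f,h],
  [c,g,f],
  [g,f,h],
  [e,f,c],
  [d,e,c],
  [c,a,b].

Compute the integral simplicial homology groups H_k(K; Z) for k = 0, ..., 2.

H_0 = Z,  H_1 = Z^2,  H_2 = Z.

Take the total order a < b < c < d < e < f < g < h on the vertex set. Then K (dimension 2) consists of the simplices:

  0-simplices (8): a, b, c, d, e, f, g, h
  1-simplices (24): ab, ac, ad, ae, ag, ah, bc, bd, be, bg, bh, cd, ce, cf, cg, ch, de, dg, dh, ef, eh, fg, fh, gh
  2-simplices (16): abc, abe, ach, ade, adg, agh, bcg, bdg, bdh, beh, cde, cdh, cef, cfg, efh, fgh

giving chain groups C_0 ≅ Z^8, C_1 ≅ Z^24, C_2 ≅ Z^16.

∂_1: C_1 → C_0 maps an edge to its endpoints' difference, ∂[p,q] = q − p.
This gives a 8×24 integer matrix of rank 7; reducing to Smith normal form yields diagonal entries (1,1,1,1,1,1,1).

Boundary ∂_2: C_2 → C_1 sends each 2-simplex [p,q,r] to [q,r] − [p,r] + [p,q]. For instance
  ∂agh = gh − ah + ag,
  ∂ade = de − ae + ad.
The 24×16 boundary matrix has rank 15 and Smith normal form diag(1,1,1,1,1,1,1,1,1,1,1,1,1,1,1).

Computing H_k = (kernel of ∂_k) / (image of ∂_{k+1}):

  H_0: rank C_0 − rank ∂_1 = 8 − 7 = 1, and the invariant factors of ∂_1 are all 1, so H_0 = Z.
  H_1: rank ker ∂_1 − rank ∂_2 = (24 − 7) − 15 = 2, and the invariant factors of ∂_2 are all 1, so H_1 = Z^2.
  H_2: rank ker ∂_2 − rank ∂_3 = (16 − 15) − 0 = 1, and there is no ∂_3, so H_2 = Z.

As a check, the Euler characteristic is 8 − 24 + 16 = 0, which agrees with 1 − 2 + 1 = 0.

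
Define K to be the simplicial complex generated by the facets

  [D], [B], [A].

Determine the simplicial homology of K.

Order the vertices as A < B < D. Listing each simplex with vertices in this order, K has dimension 0 with simplices:

  0-simplices (3): A, B, D

Hence C_0 ≅ Z^3.

Computing H_k = (kernel of ∂_k) / (image of ∂_{k+1}):

  H_0: rank C_0 − rank ∂_1 = 3 − 0 = 3, and there is no ∂_1, so H_0 = Z^3.

(K is a triangulation of a set of 3 points.)

H_0 ≅ Z^3.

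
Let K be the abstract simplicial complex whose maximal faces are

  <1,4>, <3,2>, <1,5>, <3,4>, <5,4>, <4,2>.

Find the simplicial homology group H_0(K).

H_0 = Z.

Fix the vertex order 1 < 2 < 3 < 4 < 5 and write every simplex with vertices in increasing order. Then dim K = 1 and the simplices of K are:

  0-simplices (5): [1], [2], [3], [4], [5]
  1-simplices (6): [1,4], [1,5], [2,3], [2,4], [3,4], [4,5]

giving chain groups C_0 ≅ Z^5, C_1 ≅ Z^6.

The boundary map ∂_1: C_1 → C_0 sends each edge [p,q] (with p < q) to q − p.
The 5×6 boundary matrix has rank 4 and Smith normal form diag(1,1,1,1).

Computing H_k = (kernel of ∂_k) / (image of ∂_{k+1}):

  H_0: rank C_0 − rank ∂_1 = 5 − 4 = 1, and the invariant factors of ∂_1 are all 1, so H_0 = Z.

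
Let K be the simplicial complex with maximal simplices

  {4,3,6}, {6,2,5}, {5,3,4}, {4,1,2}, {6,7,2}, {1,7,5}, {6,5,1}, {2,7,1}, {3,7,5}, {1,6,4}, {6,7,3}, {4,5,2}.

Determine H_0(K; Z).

H_0 ≅ Z.

K has 7 vertices, 18 edges, 12 triangles.
rank ∂_0 = 0, rank ∂_1 = 6 ⇒ b_0 = 7 − 0 − 6 = 1; all invariant factors of ∂_1 are 1 so no torsion. So H_0 ≅ Z.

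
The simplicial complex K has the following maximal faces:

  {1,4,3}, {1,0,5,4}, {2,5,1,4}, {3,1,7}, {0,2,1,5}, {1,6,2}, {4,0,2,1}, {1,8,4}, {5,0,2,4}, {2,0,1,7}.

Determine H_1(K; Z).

Fix the vertex order 0 < 1 < 2 < 3 < 4 < 5 < 6 < 7 < 8 and write every simplex with vertices in increasing order. Then dim K = 3 and the simplices of K are:

  0-simplices (9): [0], [1], [2], [3], [4], [5], [6], [7], [8]
  1-simplices (20): [0,1], [0,2], [0,4], [0,5], [0,7], [1,2], [1,3], [1,4], [1,5], [1,6], [1,7], [1,8], [2,4], [2,5], [2,6], [2,7], [3,4], [3,7], [4,5], [4,8]
  2-simplices (17): [0,1,2], [0,1,4], [0,1,5], [0,1,7], [0,2,4], [0,2,5], [0,2,7], [0,4,5], [1,2,4], [1,2,5], [1,2,6], [1,2,7], [1,3,4], [1,3,7], [1,4,5], [1,4,8], [2,4,5]
  3-simplices (6): [0,1,2,4], [0,1,2,5], [0,1,2,7], [0,1,4,5], [0,2,4,5], [1,2,4,5]

so the chain groups are C_0 ≅ Z^9, C_1 ≅ Z^20, C_2 ≅ Z^17, C_3 ≅ Z^6.

The boundary map ∂_1: C_1 → C_0 sends each edge [p,q] (with p < q) to q − p. For instance
  ∂[2,4] = [4] − [2].
The resulting 9×20 matrix has rank 8, and its Smith normal form has invariant factors (1,1,1,1,1,1,1,1).

The boundary map ∂_2: C_2 → C_1 maps a triangle to the signed sum of its edges. For instance
  ∂[0,1,2] = [1,2] − [0,2] + [0,1],
  ∂[0,1,5] = [1,5] − [0,5] + [0,1].
The 20×17 boundary matrix has rank 12 and Smith normal form diag(1,1,1,1,1,1,1,1,1,1,1,1).

The boundary map ∂_3: C_3 → C_2 sends each 3-simplex σ to the alternating sum Σ_i (−1)^i (σ with its i-th vertex removed). For instance
  ∂[0,1,2,7] = [1,2,7] − [0,2,7] + [0,1,7] − [0,1,2],
  ∂[0,1,2,4] = [1,2,4] − [0,2,4] + [0,1,4] − [0,1,2].
The resulting 17×6 matrix has rank 5, and its Smith normal form has invariant factors (1,1,1,1,1).

Now H_k = ker ∂_k / im ∂_{k+1}, so:

  H_1: rank ker ∂_1 − rank ∂_2 = (20 − 8) − 12 = 0, and the invariant factors of ∂_2 are all 1, so H_1 ≅ 0.

H_1 ≅ 0.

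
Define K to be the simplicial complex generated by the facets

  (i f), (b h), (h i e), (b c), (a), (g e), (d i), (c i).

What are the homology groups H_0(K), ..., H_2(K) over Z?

Fix the vertex order a < b < c < d < e < f < g < h < i and write every simplex with vertices in increasing order. Then dim K = 2 and the simplices of K are:

  0-simplices (9): a, b, c, d, e, f, g, h, i
  1-simplices (9): bc, bh, ci, di, eg, eh, ei, fi, hi
  2-simplices (1): ehi

giving chain groups C_0 ≅ Z^9, C_1 ≅ Z^9, C_2 ≅ Z^1.

∂_1: C_1 → C_0 maps an edge to its endpoints' difference, ∂[p,q] = q − p.
The resulting 9×9 matrix has rank 7, and its Smith normal form has invariant factors (1,1,1,1,1,1,1).

Boundary ∂_2: C_2 → C_1 acts by ∂[p,q,r] = [q,r] − [p,r] + [p,q]. For instance
  ∂ehi = hi − ei + eh.
The 9×1 boundary matrix has rank 1 and Smith normal form diag(1).

Computing H_k = (kernel of ∂_k) / (image of ∂_{k+1}):

  H_0: rank C_0 − rank ∂_1 = 9 − 7 = 2, and the invariant factors of ∂_1 are all 1, so H_0 ≅ Z^2.
  H_1: rank ker ∂_1 − rank ∂_2 = (9 − 7) − 1 = 1, and the invariant factors of ∂_2 are all 1, so H_1 ≅ Z.
  H_2: rank ker ∂_2 − rank ∂_3 = (1 − 1) − 0 = 0, and there is no ∂_3, so H_2 ≅ 0.

As a check, the Euler characteristic is 9 − 9 + 1 = 1, which agrees with 2 − 1 + 0 = 1.

H_0 = Z^2,  H_1 = Z,  H_2 = 0.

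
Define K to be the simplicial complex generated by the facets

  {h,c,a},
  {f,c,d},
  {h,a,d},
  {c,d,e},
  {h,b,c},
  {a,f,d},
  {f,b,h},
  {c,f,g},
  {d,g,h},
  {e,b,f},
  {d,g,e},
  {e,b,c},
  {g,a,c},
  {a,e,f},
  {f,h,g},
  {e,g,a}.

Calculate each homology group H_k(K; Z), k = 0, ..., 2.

Order the vertices as a < b < c < d < e < f < g < h. Listing each simplex with vertices in this order, K has dimension 2 with simplices:

  0-simplices (8): a, b, c, d, e, f, g, h
  1-simplices (24): ac, ad, ae, af, ag, ah, bc, be, bf, bh, cd, ce, cf, cg, ch, de, df, dg, dh, ef, eg, fg, fh, gh
  2-simplices (16): acg, ach, adf, adh, aef, aeg, bce, bch, bef, bfh, cde, cdf, cfg, deg, dgh, fgh

so the chain groups are C_0 ≅ Z^8, C_1 ≅ Z^24, C_2 ≅ Z^16.

∂_1: C_1 → C_0 is given by ∂[p,q] = [q] − [p]. For instance
  ∂be = e − b.
This gives a 8×24 integer matrix of rank 7; reducing to Smith normal form yields diagonal entries (1,1,1,1,1,1,1).

Boundary ∂_2: C_2 → C_1 sends each 2-simplex [p,q,r] to [q,r] − [p,r] + [p,q]. For instance
  ∂dgh = gh − dh + dg,
  ∂adf = df − af + ad.
The 24×16 boundary matrix has rank 15 and Smith normal form diag(1,1,1,1,1,1,1,1,1,1,1,1,1,1,1).

Reading off H_k = ker ∂_k / im ∂_{k+1}:

  H_0: rank C_0 − rank ∂_1 = 8 − 7 = 1, and the invariant factors of ∂_1 are all 1, so H_0 ≅ Z.
  H_1: rank ker ∂_1 − rank ∂_2 = (24 − 7) − 15 = 2, and the invariant factors of ∂_2 are all 1, so H_1 ≅ Z^2.
  H_2: rank ker ∂_2 − rank ∂_3 = (16 − 15) − 0 = 1, and there is no ∂_3, so H_2 ≅ Z.

As a check, the Euler characteristic is 8 − 24 + 16 = 0, which agrees with 1 − 2 + 1 = 0.

H_0 ≅ Z,  H_1 ≅ Z^2,  H_2 ≅ Z.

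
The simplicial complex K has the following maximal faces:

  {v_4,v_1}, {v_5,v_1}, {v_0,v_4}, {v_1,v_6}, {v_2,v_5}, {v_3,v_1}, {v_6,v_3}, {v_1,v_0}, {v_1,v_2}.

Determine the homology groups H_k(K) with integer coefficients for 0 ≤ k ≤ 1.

Take the total order v_0 < v_1 < v_2 < v_3 < v_4 < v_5 < v_6 on the vertex set. Then K (dimension 1) consists of the simplices:

  0-simplices (7): [v_0], [v_1], [v_2], [v_3], [v_4], [v_5], [v_6]
  1-simplices (9): [v_0,v_1], [v_0,v_4], [v_1,v_2], [v_1,v_3], [v_1,v_4], [v_1,v_5], [v_1,v_6], [v_2,v_5], [v_3,v_6]

so the chain groups are C_0 ≅ Z^7, C_1 ≅ Z^9.

The boundary map ∂_1: C_1 → C_0 is given by ∂[p,q] = [q] − [p]. For instance
  ∂[v_1,v_5] = [v_5] − [v_1].
The 7×9 boundary matrix has rank 6 and Smith normal form diag(1,1,1,1,1,1).

Computing H_k = (kernel of ∂_k) / (image of ∂_{k+1}):

  H_0: rank C_0 − rank ∂_1 = 7 − 6 = 1, and the invariant factors of ∂_1 are all 1, so H_0 = Z.
  H_1: rank ker ∂_1 − rank ∂_2 = (9 − 6) − 0 = 3, and there is no ∂_2, so H_1 = Z^3.

As a check, the Euler characteristic is 7 − 9 = -2, which agrees with 1 − 3 = -2.

H_0 ≅ Z,  H_1 ≅ Z^3.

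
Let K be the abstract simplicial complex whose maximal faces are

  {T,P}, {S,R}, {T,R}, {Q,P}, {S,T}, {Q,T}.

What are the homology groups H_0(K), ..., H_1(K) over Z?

Take the total order P < Q < R < S < T on the vertex set. Then K (dimension 1) consists of the simplices:

  0-simplices (5): P, Q, R, S, T
  1-simplices (6): PQ, PT, QT, RS, RT, ST

Hence C_0 ≅ Z^5, C_1 ≅ Z^6.

∂_1: C_1 → C_0 is given by ∂[p,q] = [q] − [p]. For instance
  ∂PT = T − P.
The 5×6 boundary matrix has rank 4 and Smith normal form diag(1,1,1,1).

Reading off H_k = ker ∂_k / im ∂_{k+1}:

  H_0: rank C_0 − rank ∂_1 = 5 − 4 = 1, and the invariant factors of ∂_1 are all 1, so H_0 ≅ Z.
  H_1: rank ker ∂_1 − rank ∂_2 = (6 − 4) − 0 = 2, and there is no ∂_2, so H_1 ≅ Z^2.

H_0 ≅ Z,  H_1 ≅ Z^2.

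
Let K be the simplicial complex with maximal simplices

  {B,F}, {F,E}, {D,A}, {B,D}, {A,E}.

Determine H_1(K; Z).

H_1 ≅ Z.

Order the vertices as A < B < D < E < F. Listing each simplex with vertices in this order, K has dimension 1 with simplices:

  0-simplices (5): A, B, D, E, F
  1-simplices (5): AD, AE, BD, BF, EF

Hence C_0 ≅ Z^5, C_1 ≅ Z^5.

The boundary map ∂_1: C_1 → C_0 maps an edge to its endpoints' difference, ∂[p,q] = q − p. For instance
  ∂BF = F − B.
The 5×5 boundary matrix has rank 4 and Smith normal form diag(1,1,1,1).

Now H_k = ker ∂_k / im ∂_{k+1}, so:

  H_1: rank ker ∂_1 − rank ∂_2 = (5 − 4) − 0 = 1, and there is no ∂_2, so H_1 ≅ Z.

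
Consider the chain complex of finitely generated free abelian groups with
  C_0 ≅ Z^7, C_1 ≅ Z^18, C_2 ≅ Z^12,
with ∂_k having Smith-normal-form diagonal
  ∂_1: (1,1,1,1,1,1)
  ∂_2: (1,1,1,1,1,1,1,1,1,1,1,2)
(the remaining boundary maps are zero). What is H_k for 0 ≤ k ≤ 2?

H_0 = Z,  H_1 = Z/2Z,  H_2 = 0.

H_0: b_0 = 7 − 0 − 6 = 1; torsion from ∂_1 factors > 1: none. So H_0 = Z.
H_1: b_1 = 18 − 6 − 12 = 0; torsion from ∂_2 factors > 1: [2]. So H_1 = Z/2Z.
H_2: b_2 = 12 − 12 − 0 = 0; torsion from ∂_3 factors > 1: none. So H_2 = 0.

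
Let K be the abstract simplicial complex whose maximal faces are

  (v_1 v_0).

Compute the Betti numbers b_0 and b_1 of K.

We work with the vertex ordering v_0 < v_1. The simplices of K, each written with vertices in increasing order, are:

  0-simplices (2): [v_0], [v_1]
  1-simplices (1): [v_0,v_1]

giving chain groups C_0 ≅ Z^2, C_1 ≅ Z^1.

The boundary map ∂_1: C_1 → C_0 is given by ∂[p,q] = [q] − [p].
The 2×1 boundary matrix has rank 1 and Smith normal form diag(1).

Computing H_k = (kernel of ∂_k) / (image of ∂_{k+1}):

  H_0: rank C_0 − rank ∂_1 = 2 − 1 = 1, and the invariant factors of ∂_1 are all 1, so H_0 = Z.
  H_1: rank ker ∂_1 − rank ∂_2 = (1 − 1) − 0 = 0, and there is no ∂_2, so H_1 = 0.

Hence the Betti numbers are b_0 = 1, b_1 = 0.

b_0 = 1, b_1 = 0.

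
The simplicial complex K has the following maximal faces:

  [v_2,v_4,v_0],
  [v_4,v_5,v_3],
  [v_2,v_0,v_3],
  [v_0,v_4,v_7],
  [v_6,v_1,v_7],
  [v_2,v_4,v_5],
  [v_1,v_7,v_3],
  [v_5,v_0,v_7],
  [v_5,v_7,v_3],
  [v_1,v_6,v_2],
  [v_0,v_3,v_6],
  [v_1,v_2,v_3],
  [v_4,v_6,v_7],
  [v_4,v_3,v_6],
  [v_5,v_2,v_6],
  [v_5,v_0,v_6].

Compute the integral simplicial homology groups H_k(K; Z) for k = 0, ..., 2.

K has 8 vertices, 24 edges, 16 triangles.
rank ∂_0 = 0, rank ∂_1 = 7 ⇒ b_0 = 8 − 0 − 7 = 1; all invariant factors of ∂_1 are 1 so no torsion. So H_0 ≅ Z.
rank ∂_1 = 7, rank ∂_2 = 15 ⇒ b_1 = 24 − 7 − 15 = 2; all invariant factors of ∂_2 are 1 so no torsion. So H_1 ≅ Z^2.
rank ∂_2 = 15, rank ∂_3 = 0 ⇒ b_2 = 16 − 15 − 0 = 1. So H_2 ≅ Z.

H_0 = Z,  H_1 = Z^2,  H_2 = Z.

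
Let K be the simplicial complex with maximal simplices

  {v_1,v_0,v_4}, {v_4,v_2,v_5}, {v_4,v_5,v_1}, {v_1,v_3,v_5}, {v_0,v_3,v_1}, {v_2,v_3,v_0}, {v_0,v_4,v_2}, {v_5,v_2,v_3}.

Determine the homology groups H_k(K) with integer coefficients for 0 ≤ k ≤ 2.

H_0 ≅ Z,  H_1 = 0,  H_2 ≅ Z.

Fix the vertex order v_0 < v_1 < v_2 < v_3 < v_4 < v_5 and write every simplex with vertices in increasing order. Then dim K = 2 and the simplices of K are:

  0-simplices (6): [v_0], [v_1], [v_2], [v_3], [v_4], [v_5]
  1-simplices (12): [v_0,v_1], [v_0,v_2], [v_0,v_3], [v_0,v_4], [v_1,v_3], [v_1,v_4], [v_1,v_5], [v_2,v_3], [v_2,v_4], [v_2,v_5], [v_3,v_5], [v_4,v_5]
  2-simplices (8): [v_0,v_1,v_3], [v_0,v_1,v_4], [v_0,v_2,v_3], [v_0,v_2,v_4], [v_1,v_3,v_5], [v_1,v_4,v_5], [v_2,v_3,v_5], [v_2,v_4,v_5]

Hence C_0 ≅ Z^6, C_1 ≅ Z^12, C_2 ≅ Z^8.

Boundary ∂_1: C_1 → C_0 maps an edge to its endpoints' difference, ∂[p,q] = q − p.
The resulting 6×12 matrix has rank 5, and its Smith normal form has invariant factors (1,1,1,1,1).

Boundary ∂_2: C_2 → C_1 maps a triangle to the signed sum of its edges. For instance
  ∂[v_0,v_2,v_4] = [v_2,v_4] − [v_0,v_4] + [v_0,v_2],
  ∂[v_1,v_4,v_5] = [v_4,v_5] − [v_1,v_5] + [v_1,v_4].
This gives a 12×8 integer matrix of rank 7; reducing to Smith normal form yields diagonal entries (1,1,1,1,1,1,1).

Computing H_k = (kernel of ∂_k) / (image of ∂_{k+1}):

  H_0: rank C_0 − rank ∂_1 = 6 − 5 = 1, and the invariant factors of ∂_1 are all 1, so H_0 ≅ Z.
  H_1: rank ker ∂_1 − rank ∂_2 = (12 − 5) − 7 = 0, and the invariant factors of ∂_2 are all 1, so H_1 ≅ 0.
  H_2: rank ker ∂_2 − rank ∂_3 = (8 − 7) − 0 = 1, and there is no ∂_3, so H_2 ≅ Z.

As a check, the Euler characteristic is 6 − 12 + 8 = 2, which agrees with 1 − 0 + 1 = 2.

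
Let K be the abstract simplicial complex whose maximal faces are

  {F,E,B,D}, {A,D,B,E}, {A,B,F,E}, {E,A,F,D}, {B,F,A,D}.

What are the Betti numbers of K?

Take the total order A < B < D < E < F on the vertex set. Then K (dimension 3) consists of the simplices:

  0-simplices (5): A, B, D, E, F
  1-simplices (10): AB, AD, AE, AF, BD, BE, BF, DE, DF, EF
  2-simplices (10): ABD, ABE, ABF, ADE, ADF, AEF, BDE, BDF, BEF, DEF
  3-simplices (5): ABDE, ABDF, ABEF, ADEF, BDEF

so the chain groups are C_0 ≅ Z^5, C_1 ≅ Z^10, C_2 ≅ Z^10, C_3 ≅ Z^5.

Boundary ∂_1: C_1 → C_0 maps an edge to its endpoints' difference, ∂[p,q] = q − p. For instance
  ∂BF = F − B.
This gives a 5×10 integer matrix of rank 4; reducing to Smith normal form yields diagonal entries (1,1,1,1).

The boundary map ∂_2: C_2 → C_1 maps a triangle to the signed sum of its edges. For instance
  ∂ABF = BF − AF + AB,
  ∂DEF = EF − DF + DE.
The 10×10 boundary matrix has rank 6 and Smith normal form diag(1,1,1,1,1,1).

Boundary ∂_3: C_3 → C_2 sends each 3-simplex σ to the alternating sum Σ_i (−1)^i (σ with its i-th vertex removed). For instance
  ∂ADEF = DEF − AEF + ADF − ADE,
  ∂ABDF = BDF − ADF + ABF − ABD.
As a 10×5 matrix over Z this has rank 4, with invariant factors (1,1,1,1).

From H_k ≅ ker(∂_k) / im(∂_{k+1}) we obtain:

  H_0: rank C_0 − rank ∂_1 = 5 − 4 = 1, and the invariant factors of ∂_1 are all 1, so H_0 ≅ Z.
  H_1: rank ker ∂_1 − rank ∂_2 = (10 − 4) − 6 = 0, and the invariant factors of ∂_2 are all 1, so H_1 ≅ 0.
  H_2: rank ker ∂_2 − rank ∂_3 = (10 − 6) − 4 = 0, and the invariant factors of ∂_3 are all 1, so H_2 ≅ 0.
  H_3: rank ker ∂_3 − rank ∂_4 = (5 − 4) − 0 = 1, and there is no ∂_4, so H_3 ≅ Z.

(K is a triangulation of the 3-sphere S^3.)

Hence the Betti numbers are b_0 = 1, b_1 = 0, b_2 = 0, b_3 = 1.

b_0 = 1, b_1 = 0, b_2 = 0, b_3 = 1.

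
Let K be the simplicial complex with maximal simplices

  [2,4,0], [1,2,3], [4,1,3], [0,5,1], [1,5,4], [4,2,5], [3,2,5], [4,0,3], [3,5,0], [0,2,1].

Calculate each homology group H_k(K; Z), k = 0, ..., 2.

We work with the vertex ordering 0 < 1 < 2 < 3 < 4 < 5. The simplices of K, each written with vertices in increasing order, are:

  0-simplices (6): [0], [1], [2], [3], [4], [5]
  1-simplices (15): [0,1], [0,2], [0,3], [0,4], [0,5], [1,2], [1,3], [1,4], [1,5], [2,3], [2,4], [2,5], [3,4], [3,5], [4,5]
  2-simplices (10): [0,1,2], [0,1,5], [0,2,4], [0,3,4], [0,3,5], [1,2,3], [1,3,4], [1,4,5], [2,3,5], [2,4,5]

giving chain groups C_0 ≅ Z^6, C_1 ≅ Z^15, C_2 ≅ Z^10.

Boundary ∂_1: C_1 → C_0 sends each edge [p,q] (with p < q) to q − p. For instance
  ∂[1,4] = [4] − [1].
The 6×15 boundary matrix has rank 5 and Smith normal form diag(1,1,1,1,1).

∂_2: C_2 → C_1 sends each 2-simplex [p,q,r] to [q,r] − [p,r] + [p,q]. For instance
  ∂[0,1,2] = [1,2] − [0,2] + [0,1],
  ∂[2,3,5] = [3,5] − [2,5] + [2,3].
The resulting 15×10 matrix has rank 10, and its Smith normal form has invariant factors (1,1,1,1,1,1,1,1,1,2).

Now H_k = ker ∂_k / im ∂_{k+1}, so:

  H_0: rank C_0 − rank ∂_1 = 6 − 5 = 1, and the invariant factors of ∂_1 are all 1, so H_0 ≅ Z.
  H_1: rank ker ∂_1 − rank ∂_2 = (15 − 5) − 10 = 0, and ∂_2 has invariant factor 2 > 1, so H_1 ≅ Z/2Z.
  H_2: rank ker ∂_2 − rank ∂_3 = (10 − 10) − 0 = 0, and there is no ∂_3, so H_2 ≅ 0.

As a check, the Euler characteristic is 6 − 15 + 10 = 1, which agrees with 1 − 0 + 0 = 1.

H_0 = Z,  H_1 = Z/2Z,  H_2 = 0.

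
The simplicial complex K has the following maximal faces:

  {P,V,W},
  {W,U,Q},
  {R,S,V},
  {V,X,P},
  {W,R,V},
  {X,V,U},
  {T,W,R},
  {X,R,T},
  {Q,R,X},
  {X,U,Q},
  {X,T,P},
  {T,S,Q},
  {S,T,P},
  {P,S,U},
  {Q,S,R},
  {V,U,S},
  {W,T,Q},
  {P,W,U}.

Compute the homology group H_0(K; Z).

H_0 ≅ Z.

Order the vertices as P < Q < R < S < T < U < V < W < X. Listing each simplex with vertices in this order, K has dimension 2 with simplices:

  0-simplices (9): P, Q, R, S, T, U, V, W, X
  1-simplices (27): PS, PT, PU, PV, PW, PX, QR, QS, QT, QU, QW, QX, RS, RT, RV, RW, RX, ST, SU, SV, TW, TX, UV, UW, UX, VW, VX
  2-simplices (18): PST, PSU, PTX, PUW, PVW, PVX, QRS, QRX, QST, QTW, QUW, QUX, RSV, RTW, RTX, RVW, SUV, UVX

Hence C_0 ≅ Z^9, C_1 ≅ Z^27, C_2 ≅ Z^18.

∂_1: C_1 → C_0 sends each edge [p,q] (with p < q) to q − p.
As a 9×27 matrix over Z this has rank 8, with invariant factors (1,1,1,1,1,1,1,1).

∂_2: C_2 → C_1 sends each 2-simplex [p,q,r] to [q,r] − [p,r] + [p,q]. For instance
  ∂PSU = SU − PU + PS,
  ∂SUV = UV − SV + SU.
As a 27×18 matrix over Z this has rank 18, with invariant factors (1,1,1,1,1,1,1,1,1,1,1,1,1,1,1,1,1,2).

Reading off H_k = ker ∂_k / im ∂_{k+1}:

  H_0: rank C_0 − rank ∂_1 = 9 − 8 = 1, and the invariant factors of ∂_1 are all 1, so H_0 = Z.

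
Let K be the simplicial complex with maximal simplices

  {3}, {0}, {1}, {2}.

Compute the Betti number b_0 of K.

Order the vertices as 0 < 1 < 2 < 3. Listing each simplex with vertices in this order, K has dimension 0 with simplices:

  0-simplices (4): [0], [1], [2], [3]

giving chain groups C_0 ≅ Z^4.

From H_k ≅ ker(∂_k) / im(∂_{k+1}) we obtain:

  H_0: rank C_0 − rank ∂_1 = 4 − 0 = 4, and there is no ∂_1, so H_0 ≅ Z^4.

Hence the Betti numbers are b_0 = 4.

b_0 = 4.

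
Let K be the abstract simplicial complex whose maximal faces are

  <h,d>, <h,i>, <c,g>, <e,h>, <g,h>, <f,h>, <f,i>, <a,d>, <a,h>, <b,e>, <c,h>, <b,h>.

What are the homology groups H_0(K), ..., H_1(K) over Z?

Fix the vertex order a < b < c < d < e < f < g < h < i and write every simplex with vertices in increasing order. Then dim K = 1 and the simplices of K are:

  0-simplices (9): a, b, c, d, e, f, g, h, i
  1-simplices (12): ad, ah, be, bh, cg, ch, dh, eh, fh, fi, gh, hi

so the chain groups are C_0 ≅ Z^9, C_1 ≅ Z^12.

Boundary ∂_1: C_1 → C_0 is given by ∂[p,q] = [q] − [p]. For instance
  ∂hi = i − h.
The resulting 9×12 matrix has rank 8, and its Smith normal form has invariant factors (1,1,1,1,1,1,1,1).

Reading off H_k = ker ∂_k / im ∂_{k+1}:

  H_0: rank C_0 − rank ∂_1 = 9 − 8 = 1, and the invariant factors of ∂_1 are all 1, so H_0 ≅ Z.
  H_1: rank ker ∂_1 − rank ∂_2 = (12 − 8) − 0 = 4, and there is no ∂_2, so H_1 ≅ Z^4.

As a check, the Euler characteristic is 9 − 12 = -3, which agrees with 1 − 4 = -3.

H_0 ≅ Z,  H_1 ≅ Z^4.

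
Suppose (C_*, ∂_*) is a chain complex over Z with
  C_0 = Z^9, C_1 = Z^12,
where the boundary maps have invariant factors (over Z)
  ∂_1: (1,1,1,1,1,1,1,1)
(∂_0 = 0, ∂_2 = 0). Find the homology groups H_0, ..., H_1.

H_0 ≅ Z,  H_1 ≅ Z^4.

H_0: b_0 = 9 − 0 − 8 = 1; torsion from ∂_1 factors > 1: none. So H_0 ≅ Z.
H_1: b_1 = 12 − 8 − 0 = 4; torsion from ∂_2 factors > 1: none. So H_1 ≅ Z^4.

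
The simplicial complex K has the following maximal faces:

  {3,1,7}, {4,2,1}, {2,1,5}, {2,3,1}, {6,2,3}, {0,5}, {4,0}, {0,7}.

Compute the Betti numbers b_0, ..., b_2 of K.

We work with the vertex ordering 0 < 1 < 2 < 3 < 4 < 5 < 6 < 7. The simplices of K, each written with vertices in increasing order, are:

  0-simplices (8): [0], [1], [2], [3], [4], [5], [6], [7]
  1-simplices (14): [0,4], [0,5], [0,7], [1,2], [1,3], [1,4], [1,5], [1,7], [2,3], [2,4], [2,5], [2,6], [3,6], [3,7]
  2-simplices (5): [1,2,3], [1,2,4], [1,2,5], [1,3,7], [2,3,6]

so the chain groups are C_0 ≅ Z^8, C_1 ≅ Z^14, C_2 ≅ Z^5.

The boundary map ∂_1: C_1 → C_0 is given by ∂[p,q] = [q] − [p]. For instance
  ∂[2,6] = [6] − [2].
This gives a 8×14 integer matrix of rank 7; reducing to Smith normal form yields diagonal entries (1,1,1,1,1,1,1).

The boundary map ∂_2: C_2 → C_1 sends each 2-simplex [p,q,r] to [q,r] − [p,r] + [p,q]. For instance
  ∂[1,2,4] = [2,4] − [1,4] + [1,2],
  ∂[1,2,5] = [2,5] − [1,5] + [1,2].
The 14×5 boundary matrix has rank 5 and Smith normal form diag(1,1,1,1,1).

Reading off H_k = ker ∂_k / im ∂_{k+1}:

  H_0: rank C_0 − rank ∂_1 = 8 − 7 = 1, and the invariant factors of ∂_1 are all 1, so H_0 ≅ Z.
  H_1: rank ker ∂_1 − rank ∂_2 = (14 − 7) − 5 = 2, and the invariant factors of ∂_2 are all 1, so H_1 ≅ Z^2.
  H_2: rank ker ∂_2 − rank ∂_3 = (5 − 5) − 0 = 0, and there is no ∂_3, so H_2 ≅ 0.

Hence the Betti numbers are b_0 = 1, b_1 = 2, b_2 = 0.

b_0 = 1, b_1 = 2, b_2 = 0.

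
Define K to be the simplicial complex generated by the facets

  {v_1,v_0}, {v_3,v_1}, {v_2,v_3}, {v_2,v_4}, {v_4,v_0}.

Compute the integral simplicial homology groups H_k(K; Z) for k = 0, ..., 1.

We work with the vertex ordering v_0 < v_1 < v_2 < v_3 < v_4. The simplices of K, each written with vertices in increasing order, are:

  0-simplices (5): [v_0], [v_1], [v_2], [v_3], [v_4]
  1-simplices (5): [v_0,v_1], [v_0,v_4], [v_1,v_3], [v_2,v_3], [v_2,v_4]

Hence C_0 ≅ Z^5, C_1 ≅ Z^5.

∂_1: C_1 → C_0 sends each edge [p,q] (with p < q) to q − p. For instance
  ∂[v_0,v_1] = [v_1] − [v_0].
The 5×5 boundary matrix has rank 4 and Smith normal form diag(1,1,1,1).

Reading off H_k = ker ∂_k / im ∂_{k+1}:

  H_0: rank C_0 − rank ∂_1 = 5 − 4 = 1, and the invariant factors of ∂_1 are all 1, so H_0 ≅ Z.
  H_1: rank ker ∂_1 − rank ∂_2 = (5 − 4) − 0 = 1, and there is no ∂_2, so H_1 ≅ Z.

As a check, the Euler characteristic is 5 − 5 = 0, which agrees with 1 − 1 = 0.

H_0 ≅ Z,  H_1 ≅ Z.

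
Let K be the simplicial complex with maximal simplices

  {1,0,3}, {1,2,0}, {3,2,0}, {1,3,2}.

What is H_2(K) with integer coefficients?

H_2 ≅ Z.

K has 4 vertices, 6 edges, 4 triangles.
rank ∂_2 = 3, rank ∂_3 = 0 ⇒ b_2 = 4 − 3 − 0 = 1. So H_2 ≅ Z.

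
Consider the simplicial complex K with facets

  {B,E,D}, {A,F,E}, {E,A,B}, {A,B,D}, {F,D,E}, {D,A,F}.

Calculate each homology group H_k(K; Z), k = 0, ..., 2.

Order the vertices as A < B < D < E < F. Listing each simplex with vertices in this order, K has dimension 2 with simplices:

  0-simplices (5): A, B, D, E, F
  1-simplices (9): AB, AD, AE, AF, BD, BE, DE, DF, EF
  2-simplices (6): ABD, ABE, ADF, AEF, BDE, DEF

Hence C_0 ≅ Z^5, C_1 ≅ Z^9, C_2 ≅ Z^6.

Boundary ∂_1: C_1 → C_0 maps an edge to its endpoints' difference, ∂[p,q] = q − p.
The resulting 5×9 matrix has rank 4, and its Smith normal form has invariant factors (1,1,1,1).

Boundary ∂_2: C_2 → C_1 acts by ∂[p,q,r] = [q,r] − [p,r] + [p,q]. For instance
  ∂DEF = EF − DF + DE,
  ∂BDE = DE − BE + BD.
As a 9×6 matrix over Z this has rank 5, with invariant factors (1,1,1,1,1).

Now H_k = ker ∂_k / im ∂_{k+1}, so:

  H_0: rank C_0 − rank ∂_1 = 5 − 4 = 1, and the invariant factors of ∂_1 are all 1, so H_0 ≅ Z.
  H_1: rank ker ∂_1 − rank ∂_2 = (9 − 4) − 5 = 0, and the invariant factors of ∂_2 are all 1, so H_1 ≅ 0.
  H_2: rank ker ∂_2 − rank ∂_3 = (6 − 5) − 0 = 1, and there is no ∂_3, so H_2 ≅ Z.

(K is a triangulation of the 2-sphere S^2.)

H_0 ≅ Z,  H_1 = 0,  H_2 ≅ Z.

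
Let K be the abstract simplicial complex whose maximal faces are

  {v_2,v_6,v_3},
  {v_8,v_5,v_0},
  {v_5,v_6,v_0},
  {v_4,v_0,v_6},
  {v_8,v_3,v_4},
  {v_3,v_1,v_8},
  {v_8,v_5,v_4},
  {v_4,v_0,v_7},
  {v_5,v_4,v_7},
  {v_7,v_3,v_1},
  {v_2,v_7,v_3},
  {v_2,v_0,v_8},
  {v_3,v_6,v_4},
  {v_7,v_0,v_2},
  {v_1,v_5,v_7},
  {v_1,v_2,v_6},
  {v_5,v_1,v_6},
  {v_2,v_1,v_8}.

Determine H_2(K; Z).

Take the total order v_0 < v_1 < v_2 < v_3 < v_4 < v_5 < v_6 < v_7 < v_8 on the vertex set. Then K (dimension 2) consists of the simplices:

  0-simplices (9): [v_0], [v_1], [v_2], [v_3], [v_4], [v_5], [v_6], [v_7], [v_8]
  1-simplices (27): (27 of them)
  2-simplices (18): (18 of them)

giving chain groups C_0 ≅ Z^9, C_1 ≅ Z^27, C_2 ≅ Z^18.

∂_1: C_1 → C_0 sends each edge [p,q] (with p < q) to q − p.
As a 9×27 matrix over Z this has rank 8, with invariant factors (1,1,1,1,1,1,1,1).

∂_2: C_2 → C_1 sends each 2-simplex [p,q,r] to [q,r] − [p,r] + [p,q]. For instance
  ∂[v_1,v_3,v_7] = [v_3,v_7] − [v_1,v_7] + [v_1,v_3],
  ∂[v_4,v_5,v_8] = [v_5,v_8] − [v_4,v_8] + [v_4,v_5].
The resulting 27×18 matrix has rank 18, and its Smith normal form has invariant factors (1,1,1,1,1,1,1,1,1,1,1,1,1,1,1,1,1,2).

Computing H_k = (kernel of ∂_k) / (image of ∂_{k+1}):

  H_2: rank ker ∂_2 − rank ∂_3 = (18 − 18) − 0 = 0, and there is no ∂_3, so H_2 ≅ 0.

H_2 = 0.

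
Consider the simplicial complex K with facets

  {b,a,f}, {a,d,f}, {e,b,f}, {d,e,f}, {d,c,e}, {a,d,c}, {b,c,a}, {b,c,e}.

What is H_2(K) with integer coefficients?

H_2 ≅ Z.

Order the vertices as a < b < c < d < e < f. Listing each simplex with vertices in this order, K has dimension 2 with simplices:

  0-simplices (6): a, b, c, d, e, f
  1-simplices (12): ab, ac, ad, af, bc, be, bf, cd, ce, de, df, ef
  2-simplices (8): abc, abf, acd, adf, bce, bef, cde, def

Hence C_0 ≅ Z^6, C_1 ≅ Z^12, C_2 ≅ Z^8.

Boundary ∂_1: C_1 → C_0 is given by ∂[p,q] = [q] − [p]. For instance
  ∂df = f − d.
This gives a 6×12 integer matrix of rank 5; reducing to Smith normal form yields diagonal entries (1,1,1,1,1).

Boundary ∂_2: C_2 → C_1 maps a triangle to the signed sum of its edges. For instance
  ∂bef = ef − bf + be,
  ∂cde = de − ce + cd.
The resulting 12×8 matrix has rank 7, and its Smith normal form has invariant factors (1,1,1,1,1,1,1).

From H_k ≅ ker(∂_k) / im(∂_{k+1}) we obtain:

  H_2: rank ker ∂_2 − rank ∂_3 = (8 − 7) − 0 = 1, and there is no ∂_3, so H_2 = Z.

(K is a triangulation of the 2-sphere S^2.)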